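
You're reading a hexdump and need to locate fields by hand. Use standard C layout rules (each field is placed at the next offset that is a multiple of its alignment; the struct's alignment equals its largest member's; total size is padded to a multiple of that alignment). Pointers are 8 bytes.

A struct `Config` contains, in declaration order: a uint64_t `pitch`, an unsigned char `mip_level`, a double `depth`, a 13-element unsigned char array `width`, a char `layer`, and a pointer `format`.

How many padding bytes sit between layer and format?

2

pitch at 0 (size 8, align 8) → ends 8
mip_level at 8 (size 1, align 1) → ends 9
pad 7 to align 8 for depth
depth at 16 (size 8, align 8) → ends 24
width at 24 (size 13, align 1) → ends 37
layer at 37 (size 1, align 1) → ends 38
pad 2 to align 8 for format
format at 40 (size 8, align 8) → ends 48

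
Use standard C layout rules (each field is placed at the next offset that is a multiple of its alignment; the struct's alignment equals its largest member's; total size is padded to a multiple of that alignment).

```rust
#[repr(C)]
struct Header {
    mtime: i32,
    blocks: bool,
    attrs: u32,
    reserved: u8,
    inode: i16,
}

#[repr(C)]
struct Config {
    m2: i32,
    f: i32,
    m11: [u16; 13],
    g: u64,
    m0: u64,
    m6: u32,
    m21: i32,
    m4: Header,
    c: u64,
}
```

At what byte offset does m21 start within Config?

Header: @0: mtime [4B, align 4] → 4; @4: blocks [1B, align 1] → 5; +3 pad (align 4); @8: attrs [4B, align 4] → 12; @12: reserved [1B, align 1] → 13; +1 pad (align 2); @14: inode [2B, align 2] → 16; size 16, align 4
@0: m2 [4B, align 4] → 4
@4: f [4B, align 4] → 8
@8: m11 [26B, align 2] → 34
+6 pad (align 8)
@40: g [8B, align 8] → 48
@48: m0 [8B, align 8] → 56
@56: m6 [4B, align 4] → 60
@60: m21 [4B, align 4] → 64

60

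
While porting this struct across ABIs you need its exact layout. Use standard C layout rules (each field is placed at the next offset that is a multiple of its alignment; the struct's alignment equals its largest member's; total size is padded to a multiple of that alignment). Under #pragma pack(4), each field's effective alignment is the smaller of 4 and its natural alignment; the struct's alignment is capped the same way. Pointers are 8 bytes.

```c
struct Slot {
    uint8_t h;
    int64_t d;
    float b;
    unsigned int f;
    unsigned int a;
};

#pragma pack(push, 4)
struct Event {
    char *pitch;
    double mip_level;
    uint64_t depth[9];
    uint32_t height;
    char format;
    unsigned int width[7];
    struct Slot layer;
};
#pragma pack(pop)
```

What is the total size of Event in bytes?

Slot: 0..1  h  (1B, 1-aligned); 1..8  -- padding (7B); 8..16  d  (8B, 8-aligned); 16..20  b  (4B, 4-aligned); 20..24  f  (4B, 4-aligned); 24..28  a  (4B, 4-aligned); 28..32  -- tail padding (4B); sizeof = 32, alignof = 8
0..8  pitch  (8B, 4-aligned)
8..16  mip_level  (8B, 4-aligned)
16..88  depth  (72B, 4-aligned)
88..92  height  (4B, 4-aligned)
92..93  format  (1B, 1-aligned)
93..96  -- padding (3B)
96..124  width  (28B, 4-aligned)
124..156  layer  (32B, 4-aligned)
sizeof = 156, alignof = 4

156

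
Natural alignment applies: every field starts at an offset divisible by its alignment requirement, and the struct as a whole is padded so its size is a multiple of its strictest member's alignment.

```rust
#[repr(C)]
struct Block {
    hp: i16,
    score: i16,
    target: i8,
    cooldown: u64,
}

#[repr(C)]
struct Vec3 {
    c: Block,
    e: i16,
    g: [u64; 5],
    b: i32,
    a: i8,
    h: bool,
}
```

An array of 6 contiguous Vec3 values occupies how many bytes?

Block: @0: hp [2B, align 2] → 2; @2: score [2B, align 2] → 4; @4: target [1B, align 1] → 5; +3 pad (align 8); @8: cooldown [8B, align 8] → 16; size 16, align 8
@0: c [16B, align 8] → 16
@16: e [2B, align 2] → 18
+6 pad (align 8)
@24: g [40B, align 8] → 64
@64: b [4B, align 4] → 68
@68: a [1B, align 1] → 69
@69: h [1B, align 1] → 70
+2 tail pad (align 8)
size 72, align 8
array of 6: 6 × 72 = 432

432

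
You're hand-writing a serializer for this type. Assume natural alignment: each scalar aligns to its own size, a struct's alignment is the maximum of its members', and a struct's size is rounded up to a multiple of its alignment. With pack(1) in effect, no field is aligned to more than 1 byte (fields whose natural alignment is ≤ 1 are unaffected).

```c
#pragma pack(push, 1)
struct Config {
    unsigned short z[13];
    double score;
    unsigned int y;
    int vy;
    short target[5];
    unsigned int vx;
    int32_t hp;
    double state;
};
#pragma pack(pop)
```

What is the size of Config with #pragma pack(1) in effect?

68

0..26  z  (26B, 1-aligned)
26..34  score  (8B, 1-aligned)
34..38  y  (4B, 1-aligned)
38..42  vy  (4B, 1-aligned)
42..52  target  (10B, 1-aligned)
52..56  vx  (4B, 1-aligned)
56..60  hp  (4B, 1-aligned)
60..68  state  (8B, 1-aligned)
sizeof = 68, alignof = 1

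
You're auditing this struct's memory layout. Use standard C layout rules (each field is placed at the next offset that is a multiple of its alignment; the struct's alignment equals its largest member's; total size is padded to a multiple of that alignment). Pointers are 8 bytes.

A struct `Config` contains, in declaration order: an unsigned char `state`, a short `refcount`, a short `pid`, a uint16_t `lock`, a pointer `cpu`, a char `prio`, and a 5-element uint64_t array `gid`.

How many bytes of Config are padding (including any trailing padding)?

8

state at 0 (size 1, align 1) → ends 1
pad 1 to align 2 for refcount
refcount at 2 (size 2, align 2) → ends 4
pid at 4 (size 2, align 2) → ends 6
lock at 6 (size 2, align 2) → ends 8
cpu at 8 (size 8, align 8) → ends 16
prio at 16 (size 1, align 1) → ends 17
pad 7 to align 8 for gid
gid at 24 (size 40, align 8) → ends 64
total 64 bytes, alignment 8
data bytes 56, size 64 → padding 8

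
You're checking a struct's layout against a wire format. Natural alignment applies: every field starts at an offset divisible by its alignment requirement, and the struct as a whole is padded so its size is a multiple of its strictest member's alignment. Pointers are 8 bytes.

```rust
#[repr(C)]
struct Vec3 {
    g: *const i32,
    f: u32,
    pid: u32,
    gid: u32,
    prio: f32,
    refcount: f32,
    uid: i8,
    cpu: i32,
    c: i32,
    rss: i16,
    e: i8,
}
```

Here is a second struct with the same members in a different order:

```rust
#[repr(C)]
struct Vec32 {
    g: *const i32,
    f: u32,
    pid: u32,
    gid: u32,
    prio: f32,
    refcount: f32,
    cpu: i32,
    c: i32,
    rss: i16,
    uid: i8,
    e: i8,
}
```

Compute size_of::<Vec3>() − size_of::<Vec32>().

g at 0 (size 8, align 8) → ends 8
f at 8 (size 4, align 4) → ends 12
pid at 12 (size 4, align 4) → ends 16
gid at 16 (size 4, align 4) → ends 20
prio at 20 (size 4, align 4) → ends 24
refcount at 24 (size 4, align 4) → ends 28
uid at 28 (size 1, align 1) → ends 29
pad 3 to align 4 for cpu
cpu at 32 (size 4, align 4) → ends 36
c at 36 (size 4, align 4) → ends 40
rss at 40 (size 2, align 2) → ends 42
e at 42 (size 1, align 1) → ends 43
tail pad 5 to reach multiple of 8
total 48 bytes, alignment 8
— Vec32 —
g at 0 (size 8, align 8) → ends 8
f at 8 (size 4, align 4) → ends 12
pid at 12 (size 4, align 4) → ends 16
gid at 16 (size 4, align 4) → ends 20
prio at 20 (size 4, align 4) → ends 24
refcount at 24 (size 4, align 4) → ends 28
cpu at 28 (size 4, align 4) → ends 32
c at 32 (size 4, align 4) → ends 36
rss at 36 (size 2, align 2) → ends 38
uid at 38 (size 1, align 1) → ends 39
e at 39 (size 1, align 1) → ends 40
total 40 bytes, alignment 8
48 − 40 = 8

8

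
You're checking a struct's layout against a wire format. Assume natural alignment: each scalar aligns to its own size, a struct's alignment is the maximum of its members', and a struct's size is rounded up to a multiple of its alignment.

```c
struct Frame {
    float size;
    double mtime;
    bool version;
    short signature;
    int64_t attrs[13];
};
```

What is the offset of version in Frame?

16

@0: size [4B, align 4] → 4
+4 pad (align 8)
@8: mtime [8B, align 8] → 16
@16: version [1B, align 1] → 17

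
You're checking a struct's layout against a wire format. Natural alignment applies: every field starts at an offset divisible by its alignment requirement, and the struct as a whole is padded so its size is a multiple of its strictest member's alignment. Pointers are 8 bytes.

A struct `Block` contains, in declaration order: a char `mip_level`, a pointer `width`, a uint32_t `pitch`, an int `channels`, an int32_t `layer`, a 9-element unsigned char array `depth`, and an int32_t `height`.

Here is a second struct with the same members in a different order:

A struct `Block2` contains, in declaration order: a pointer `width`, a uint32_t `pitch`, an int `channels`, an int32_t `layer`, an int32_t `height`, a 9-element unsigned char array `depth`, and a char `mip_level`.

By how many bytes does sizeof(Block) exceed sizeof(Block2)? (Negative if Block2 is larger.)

mip_level at 0 (size 1, align 1) → ends 1
pad 7 to align 8 for width
width at 8 (size 8, align 8) → ends 16
pitch at 16 (size 4, align 4) → ends 20
channels at 20 (size 4, align 4) → ends 24
layer at 24 (size 4, align 4) → ends 28
depth at 28 (size 9, align 1) → ends 37
pad 3 to align 4 for height
height at 40 (size 4, align 4) → ends 44
tail pad 4 to reach multiple of 8
total 48 bytes, alignment 8
— Block2 —
width at 0 (size 8, align 8) → ends 8
pitch at 8 (size 4, align 4) → ends 12
channels at 12 (size 4, align 4) → ends 16
layer at 16 (size 4, align 4) → ends 20
height at 20 (size 4, align 4) → ends 24
depth at 24 (size 9, align 1) → ends 33
mip_level at 33 (size 1, align 1) → ends 34
tail pad 6 to reach multiple of 8
total 40 bytes, alignment 8
48 − 40 = 8

8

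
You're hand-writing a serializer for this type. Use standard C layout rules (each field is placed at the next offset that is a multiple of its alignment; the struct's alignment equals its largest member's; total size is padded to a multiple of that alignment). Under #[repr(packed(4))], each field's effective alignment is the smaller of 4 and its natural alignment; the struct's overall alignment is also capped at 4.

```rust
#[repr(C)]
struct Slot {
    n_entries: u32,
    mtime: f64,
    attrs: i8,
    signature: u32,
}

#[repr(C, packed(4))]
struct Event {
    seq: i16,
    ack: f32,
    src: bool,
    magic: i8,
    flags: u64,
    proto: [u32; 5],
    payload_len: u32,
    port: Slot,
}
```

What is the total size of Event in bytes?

68 bytes

Slot: 0..4  n_entries  (4B, 4-aligned); 4..8  -- padding (4B); 8..16  mtime  (8B, 8-aligned); 16..17  attrs  (1B, 1-aligned); 17..20  -- padding (3B); 20..24  signature  (4B, 4-aligned); sizeof = 24, alignof = 8
0..2  seq  (2B, 2-aligned)
2..4  -- padding (2B)
4..8  ack  (4B, 4-aligned)
8..9  src  (1B, 1-aligned)
9..10  magic  (1B, 1-aligned)
10..12  -- padding (2B)
12..20  flags  (8B, 4-aligned)
20..40  proto  (20B, 4-aligned)
40..44  payload_len  (4B, 4-aligned)
44..68  port  (24B, 4-aligned)
sizeof = 68, alignof = 4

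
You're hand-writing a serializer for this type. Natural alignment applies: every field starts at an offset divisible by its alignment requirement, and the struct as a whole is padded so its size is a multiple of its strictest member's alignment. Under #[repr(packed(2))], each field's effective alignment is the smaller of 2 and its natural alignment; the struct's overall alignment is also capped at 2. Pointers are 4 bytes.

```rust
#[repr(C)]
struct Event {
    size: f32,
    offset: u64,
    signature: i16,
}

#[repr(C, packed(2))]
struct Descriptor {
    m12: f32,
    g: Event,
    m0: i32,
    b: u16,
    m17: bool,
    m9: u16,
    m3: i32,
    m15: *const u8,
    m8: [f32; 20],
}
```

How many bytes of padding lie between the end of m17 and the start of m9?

1

Event: @0: size [4B, align 4] → 4; +4 pad (align 8); @8: offset [8B, align 8] → 16; @16: signature [2B, align 2] → 18; +6 tail pad (align 8); size 24, align 8
@0: m12 [4B, align 2] → 4
@4: g [24B, align 2] → 28
@28: m0 [4B, align 2] → 32
@32: b [2B, align 2] → 34
@34: m17 [1B, align 1] → 35
+1 pad (align 2)
@36: m9 [2B, align 2] → 38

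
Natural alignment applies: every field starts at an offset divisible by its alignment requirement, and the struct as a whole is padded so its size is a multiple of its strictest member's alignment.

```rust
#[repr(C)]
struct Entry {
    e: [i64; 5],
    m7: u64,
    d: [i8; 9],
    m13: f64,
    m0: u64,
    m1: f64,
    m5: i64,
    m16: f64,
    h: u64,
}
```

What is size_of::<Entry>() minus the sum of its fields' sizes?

7

e at 0 (size 40, align 8) → ends 40
m7 at 40 (size 8, align 8) → ends 48
d at 48 (size 9, align 1) → ends 57
pad 7 to align 8 for m13
m13 at 64 (size 8, align 8) → ends 72
m0 at 72 (size 8, align 8) → ends 80
m1 at 80 (size 8, align 8) → ends 88
m5 at 88 (size 8, align 8) → ends 96
m16 at 96 (size 8, align 8) → ends 104
h at 104 (size 8, align 8) → ends 112
total 112 bytes, alignment 8
data bytes 105, size 112 → padding 7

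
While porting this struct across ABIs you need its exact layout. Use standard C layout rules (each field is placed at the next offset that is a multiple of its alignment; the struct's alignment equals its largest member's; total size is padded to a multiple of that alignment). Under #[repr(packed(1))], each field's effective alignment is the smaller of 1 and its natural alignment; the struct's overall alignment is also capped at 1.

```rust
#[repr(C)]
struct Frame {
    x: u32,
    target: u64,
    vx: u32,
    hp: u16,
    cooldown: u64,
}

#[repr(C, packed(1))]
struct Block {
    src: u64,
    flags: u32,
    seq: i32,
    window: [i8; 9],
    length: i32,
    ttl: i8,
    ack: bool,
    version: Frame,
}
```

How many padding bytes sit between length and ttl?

0

Frame: x at 0 (size 4, align 4) → ends 4; pad 4 to align 8 for target; target at 8 (size 8, align 8) → ends 16; vx at 16 (size 4, align 4) → ends 20; hp at 20 (size 2, align 2) → ends 22; pad 2 to align 8 for cooldown; cooldown at 24 (size 8, align 8) → ends 32; total 32 bytes, alignment 8
src at 0 (size 8, align 1) → ends 8
flags at 8 (size 4, align 1) → ends 12
seq at 12 (size 4, align 1) → ends 16
window at 16 (size 9, align 1) → ends 25
length at 25 (size 4, align 1) → ends 29
ttl at 29 (size 1, align 1) → ends 30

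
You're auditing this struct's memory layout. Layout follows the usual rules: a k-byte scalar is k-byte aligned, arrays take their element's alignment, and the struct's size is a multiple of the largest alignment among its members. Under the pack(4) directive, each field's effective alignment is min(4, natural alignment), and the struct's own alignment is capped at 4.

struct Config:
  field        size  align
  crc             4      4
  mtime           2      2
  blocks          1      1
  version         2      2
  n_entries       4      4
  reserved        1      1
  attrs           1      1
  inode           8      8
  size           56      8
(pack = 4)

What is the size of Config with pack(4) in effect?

84

crc at 0 (size 4, align 4) → ends 4
mtime at 4 (size 2, align 2) → ends 6
blocks at 6 (size 1, align 1) → ends 7
pad 1 to align 2 for version
version at 8 (size 2, align 2) → ends 10
pad 2 to align 4 for n_entries
n_entries at 12 (size 4, align 4) → ends 16
reserved at 16 (size 1, align 1) → ends 17
attrs at 17 (size 1, align 1) → ends 18
pad 2 to align 4 for inode
inode at 20 (size 8, align 4) → ends 28
size at 28 (size 56, align 4) → ends 84
total 84 bytes, alignment 4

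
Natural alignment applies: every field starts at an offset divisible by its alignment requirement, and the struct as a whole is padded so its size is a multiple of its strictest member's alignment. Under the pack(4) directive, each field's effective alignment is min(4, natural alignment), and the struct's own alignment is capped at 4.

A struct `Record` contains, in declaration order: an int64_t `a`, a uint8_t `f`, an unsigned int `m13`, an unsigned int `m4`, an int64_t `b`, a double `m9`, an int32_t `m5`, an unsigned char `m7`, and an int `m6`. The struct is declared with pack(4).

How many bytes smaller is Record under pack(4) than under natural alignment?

natural layout:
  @0: a [8B, align 8] → 8
  @8: f [1B, align 1] → 9
  +3 pad (align 4)
  @12: m13 [4B, align 4] → 16
  @16: m4 [4B, align 4] → 20
  +4 pad (align 8)
  @24: b [8B, align 8] → 32
  @32: m9 [8B, align 8] → 40
  @40: m5 [4B, align 4] → 44
  @44: m7 [1B, align 1] → 45
  +3 pad (align 4)
  @48: m6 [4B, align 4] → 52
  +4 tail pad (align 8)
  size 56, align 8
packed(4) layout:
  @0: a [8B, align 4] → 8
  @8: f [1B, align 1] → 9
  +3 pad (align 4)
  @12: m13 [4B, align 4] → 16
  @16: m4 [4B, align 4] → 20
  @20: b [8B, align 4] → 28
  @28: m9 [8B, align 4] → 36
  @36: m5 [4B, align 4] → 40
  @40: m7 [1B, align 1] → 41
  +3 pad (align 4)
  @44: m6 [4B, align 4] → 48
  size 48, align 4
56 − 48 = 8

8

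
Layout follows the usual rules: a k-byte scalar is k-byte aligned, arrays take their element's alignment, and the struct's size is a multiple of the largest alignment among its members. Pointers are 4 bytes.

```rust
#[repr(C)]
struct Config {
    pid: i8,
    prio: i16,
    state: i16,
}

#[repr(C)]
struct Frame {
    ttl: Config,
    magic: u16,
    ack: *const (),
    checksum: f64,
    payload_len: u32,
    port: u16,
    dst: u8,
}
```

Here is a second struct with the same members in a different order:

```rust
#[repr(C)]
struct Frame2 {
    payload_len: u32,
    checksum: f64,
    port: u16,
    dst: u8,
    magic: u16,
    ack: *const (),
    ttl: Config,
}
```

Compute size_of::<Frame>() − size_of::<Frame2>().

-8

Config: 0..1  pid  (1B, 1-aligned); 1..2  -- padding (1B); 2..4  prio  (2B, 2-aligned); 4..6  state  (2B, 2-aligned); sizeof = 6, alignof = 2
0..6  ttl  (6B, 2-aligned)
6..8  magic  (2B, 2-aligned)
8..12  ack  (4B, 4-aligned)
12..16  -- padding (4B)
16..24  checksum  (8B, 8-aligned)
24..28  payload_len  (4B, 4-aligned)
28..30  port  (2B, 2-aligned)
30..31  dst  (1B, 1-aligned)
31..32  -- tail padding (1B)
sizeof = 32, alignof = 8
— Frame2 —
0..4  payload_len  (4B, 4-aligned)
4..8  -- padding (4B)
8..16  checksum  (8B, 8-aligned)
16..18  port  (2B, 2-aligned)
18..19  dst  (1B, 1-aligned)
19..20  -- padding (1B)
20..22  magic  (2B, 2-aligned)
22..24  -- padding (2B)
24..28  ack  (4B, 4-aligned)
28..34  ttl  (6B, 2-aligned)
34..40  -- tail padding (6B)
sizeof = 40, alignof = 8
32 − 40 = -8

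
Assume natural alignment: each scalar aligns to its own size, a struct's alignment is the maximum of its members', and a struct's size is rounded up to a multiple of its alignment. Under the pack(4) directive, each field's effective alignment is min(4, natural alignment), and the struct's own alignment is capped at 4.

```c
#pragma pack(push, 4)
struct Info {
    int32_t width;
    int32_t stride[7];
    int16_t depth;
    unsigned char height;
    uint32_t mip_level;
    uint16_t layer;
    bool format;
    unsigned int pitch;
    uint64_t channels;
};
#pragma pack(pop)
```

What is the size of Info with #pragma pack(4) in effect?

56

0..4  width  (4B, 4-aligned)
4..32  stride  (28B, 4-aligned)
32..34  depth  (2B, 2-aligned)
34..35  height  (1B, 1-aligned)
35..36  -- padding (1B)
36..40  mip_level  (4B, 4-aligned)
40..42  layer  (2B, 2-aligned)
42..43  format  (1B, 1-aligned)
43..44  -- padding (1B)
44..48  pitch  (4B, 4-aligned)
48..56  channels  (8B, 4-aligned)
sizeof = 56, alignof = 4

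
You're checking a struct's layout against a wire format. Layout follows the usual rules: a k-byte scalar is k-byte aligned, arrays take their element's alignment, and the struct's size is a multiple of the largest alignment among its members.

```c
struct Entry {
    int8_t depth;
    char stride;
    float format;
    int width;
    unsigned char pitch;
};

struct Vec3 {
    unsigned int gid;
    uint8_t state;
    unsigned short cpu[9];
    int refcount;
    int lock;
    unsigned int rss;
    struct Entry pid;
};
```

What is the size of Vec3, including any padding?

52

Entry: 0..1  depth  (1B, 1-aligned); 1..2  stride  (1B, 1-aligned); 2..4  -- padding (2B); 4..8  format  (4B, 4-aligned); 8..12  width  (4B, 4-aligned); 12..13  pitch  (1B, 1-aligned); 13..16  -- tail padding (3B); sizeof = 16, alignof = 4
0..4  gid  (4B, 4-aligned)
4..5  state  (1B, 1-aligned)
5..6  -- padding (1B)
6..24  cpu  (18B, 2-aligned)
24..28  refcount  (4B, 4-aligned)
28..32  lock  (4B, 4-aligned)
32..36  rss  (4B, 4-aligned)
36..52  pid  (16B, 4-aligned)
sizeof = 52, alignof = 4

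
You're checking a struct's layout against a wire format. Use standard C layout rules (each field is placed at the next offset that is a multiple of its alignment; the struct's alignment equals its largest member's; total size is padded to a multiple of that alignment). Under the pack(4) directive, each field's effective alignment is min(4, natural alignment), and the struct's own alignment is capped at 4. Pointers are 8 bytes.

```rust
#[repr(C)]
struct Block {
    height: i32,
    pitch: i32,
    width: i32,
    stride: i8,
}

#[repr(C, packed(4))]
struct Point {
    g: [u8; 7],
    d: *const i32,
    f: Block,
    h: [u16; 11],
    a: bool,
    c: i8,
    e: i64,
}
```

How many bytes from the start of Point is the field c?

55

Block: @0: height [4B, align 4] → 4; @4: pitch [4B, align 4] → 8; @8: width [4B, align 4] → 12; @12: stride [1B, align 1] → 13; +3 tail pad (align 4); size 16, align 4
@0: g [7B, align 1] → 7
+1 pad (align 4)
@8: d [8B, align 4] → 16
@16: f [16B, align 4] → 32
@32: h [22B, align 2] → 54
@54: a [1B, align 1] → 55
@55: c [1B, align 1] → 56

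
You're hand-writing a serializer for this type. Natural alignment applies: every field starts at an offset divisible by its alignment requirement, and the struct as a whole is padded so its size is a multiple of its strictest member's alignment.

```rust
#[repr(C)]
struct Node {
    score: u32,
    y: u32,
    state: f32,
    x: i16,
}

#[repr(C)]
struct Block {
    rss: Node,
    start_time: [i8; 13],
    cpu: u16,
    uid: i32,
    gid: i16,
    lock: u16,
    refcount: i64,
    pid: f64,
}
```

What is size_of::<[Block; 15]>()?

840

Node: @0: score [4B, align 4] → 4; @4: y [4B, align 4] → 8; @8: state [4B, align 4] → 12; @12: x [2B, align 2] → 14; +2 tail pad (align 4); size 16, align 4
@0: rss [16B, align 4] → 16
@16: start_time [13B, align 1] → 29
+1 pad (align 2)
@30: cpu [2B, align 2] → 32
@32: uid [4B, align 4] → 36
@36: gid [2B, align 2] → 38
@38: lock [2B, align 2] → 40
@40: refcount [8B, align 8] → 48
@48: pid [8B, align 8] → 56
size 56, align 8
array of 15: 15 × 56 = 840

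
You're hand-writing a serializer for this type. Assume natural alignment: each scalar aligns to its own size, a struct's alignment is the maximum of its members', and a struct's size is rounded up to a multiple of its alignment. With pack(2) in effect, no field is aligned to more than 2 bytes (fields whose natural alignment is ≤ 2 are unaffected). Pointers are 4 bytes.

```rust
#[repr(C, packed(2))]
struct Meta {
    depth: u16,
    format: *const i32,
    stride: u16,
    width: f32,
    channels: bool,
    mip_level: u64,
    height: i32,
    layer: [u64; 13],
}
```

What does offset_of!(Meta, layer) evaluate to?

0..2  depth  (2B, 2-aligned)
2..6  format  (4B, 2-aligned)
6..8  stride  (2B, 2-aligned)
8..12  width  (4B, 2-aligned)
12..13  channels  (1B, 1-aligned)
13..14  -- padding (1B)
14..22  mip_level  (8B, 2-aligned)
22..26  height  (4B, 2-aligned)
26..130  layer  (104B, 2-aligned)

26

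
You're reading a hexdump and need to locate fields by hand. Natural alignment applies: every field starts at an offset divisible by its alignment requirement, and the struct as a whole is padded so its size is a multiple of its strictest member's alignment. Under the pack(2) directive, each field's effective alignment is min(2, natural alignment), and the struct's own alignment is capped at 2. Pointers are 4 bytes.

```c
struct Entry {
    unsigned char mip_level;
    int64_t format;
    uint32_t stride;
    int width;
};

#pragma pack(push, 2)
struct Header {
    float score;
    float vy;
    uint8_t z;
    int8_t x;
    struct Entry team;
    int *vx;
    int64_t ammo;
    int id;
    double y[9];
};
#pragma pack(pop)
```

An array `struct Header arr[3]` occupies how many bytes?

366

Entry: @0: mip_level [1B, align 1] → 1; +7 pad (align 8); @8: format [8B, align 8] → 16; @16: stride [4B, align 4] → 20; @20: width [4B, align 4] → 24; size 24, align 8
@0: score [4B, align 2] → 4
@4: vy [4B, align 2] → 8
@8: z [1B, align 1] → 9
@9: x [1B, align 1] → 10
@10: team [24B, align 2] → 34
@34: vx [4B, align 2] → 38
@38: ammo [8B, align 2] → 46
@46: id [4B, align 2] → 50
@50: y [72B, align 2] → 122
size 122, align 2
array of 3: 3 × 122 = 366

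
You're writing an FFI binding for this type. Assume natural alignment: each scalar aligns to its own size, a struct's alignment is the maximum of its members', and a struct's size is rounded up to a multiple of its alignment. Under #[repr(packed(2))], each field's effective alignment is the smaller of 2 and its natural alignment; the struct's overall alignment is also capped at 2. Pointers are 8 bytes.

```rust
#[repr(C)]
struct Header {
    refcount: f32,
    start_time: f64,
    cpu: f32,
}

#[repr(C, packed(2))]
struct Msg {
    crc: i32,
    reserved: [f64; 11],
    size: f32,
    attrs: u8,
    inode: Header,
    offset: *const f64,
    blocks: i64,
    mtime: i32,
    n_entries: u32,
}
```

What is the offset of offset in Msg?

Header: refcount at 0 (size 4, align 4) → ends 4; pad 4 to align 8 for start_time; start_time at 8 (size 8, align 8) → ends 16; cpu at 16 (size 4, align 4) → ends 20; tail pad 4 to reach multiple of 8; total 24 bytes, alignment 8
crc at 0 (size 4, align 2) → ends 4
reserved at 4 (size 88, align 2) → ends 92
size at 92 (size 4, align 2) → ends 96
attrs at 96 (size 1, align 1) → ends 97
pad 1 to align 2 for inode
inode at 98 (size 24, align 2) → ends 122
offset at 122 (size 8, align 2) → ends 130

122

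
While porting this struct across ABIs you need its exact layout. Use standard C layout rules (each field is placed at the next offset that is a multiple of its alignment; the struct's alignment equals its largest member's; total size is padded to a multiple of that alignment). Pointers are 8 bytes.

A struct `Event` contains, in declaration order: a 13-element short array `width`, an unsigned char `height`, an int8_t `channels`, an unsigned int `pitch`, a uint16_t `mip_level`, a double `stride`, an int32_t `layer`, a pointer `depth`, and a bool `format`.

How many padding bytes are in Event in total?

17

width at 0 (size 26, align 2) → ends 26
height at 26 (size 1, align 1) → ends 27
channels at 27 (size 1, align 1) → ends 28
pitch at 28 (size 4, align 4) → ends 32
mip_level at 32 (size 2, align 2) → ends 34
pad 6 to align 8 for stride
stride at 40 (size 8, align 8) → ends 48
layer at 48 (size 4, align 4) → ends 52
pad 4 to align 8 for depth
depth at 56 (size 8, align 8) → ends 64
format at 64 (size 1, align 1) → ends 65
tail pad 7 to reach multiple of 8
total 72 bytes, alignment 8
data bytes 55, size 72 → padding 17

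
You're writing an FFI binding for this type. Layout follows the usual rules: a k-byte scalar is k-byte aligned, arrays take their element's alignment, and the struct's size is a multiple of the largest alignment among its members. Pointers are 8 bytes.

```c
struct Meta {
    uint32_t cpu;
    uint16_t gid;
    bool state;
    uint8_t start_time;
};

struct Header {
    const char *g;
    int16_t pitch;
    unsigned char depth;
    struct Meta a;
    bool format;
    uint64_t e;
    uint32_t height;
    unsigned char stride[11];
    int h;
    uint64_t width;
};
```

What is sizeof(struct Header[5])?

Meta: @0: cpu [4B, align 4] → 4; @4: gid [2B, align 2] → 6; @6: state [1B, align 1] → 7; @7: start_time [1B, align 1] → 8; size 8, align 4
@0: g [8B, align 8] → 8
@8: pitch [2B, align 2] → 10
@10: depth [1B, align 1] → 11
+1 pad (align 4)
@12: a [8B, align 4] → 20
@20: format [1B, align 1] → 21
+3 pad (align 8)
@24: e [8B, align 8] → 32
@32: height [4B, align 4] → 36
@36: stride [11B, align 1] → 47
+1 pad (align 4)
@48: h [4B, align 4] → 52
+4 pad (align 8)
@56: width [8B, align 8] → 64
size 64, align 8
array of 5: 5 × 64 = 320

320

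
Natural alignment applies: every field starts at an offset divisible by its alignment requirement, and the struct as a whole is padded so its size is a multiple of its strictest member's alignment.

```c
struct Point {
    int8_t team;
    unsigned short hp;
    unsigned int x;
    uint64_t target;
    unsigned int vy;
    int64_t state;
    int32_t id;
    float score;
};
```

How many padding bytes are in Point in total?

5

team at 0 (size 1, align 1) → ends 1
pad 1 to align 2 for hp
hp at 2 (size 2, align 2) → ends 4
x at 4 (size 4, align 4) → ends 8
target at 8 (size 8, align 8) → ends 16
vy at 16 (size 4, align 4) → ends 20
pad 4 to align 8 for state
state at 24 (size 8, align 8) → ends 32
id at 32 (size 4, align 4) → ends 36
score at 36 (size 4, align 4) → ends 40
total 40 bytes, alignment 8
data bytes 35, size 40 → padding 5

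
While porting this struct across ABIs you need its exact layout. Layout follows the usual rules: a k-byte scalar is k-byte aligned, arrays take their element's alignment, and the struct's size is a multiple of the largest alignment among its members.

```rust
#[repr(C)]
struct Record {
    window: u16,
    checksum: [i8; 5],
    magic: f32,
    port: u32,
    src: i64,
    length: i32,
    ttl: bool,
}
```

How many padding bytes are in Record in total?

@0: window [2B, align 2] → 2
@2: checksum [5B, align 1] → 7
+1 pad (align 4)
@8: magic [4B, align 4] → 12
@12: port [4B, align 4] → 16
@16: src [8B, align 8] → 24
@24: length [4B, align 4] → 28
@28: ttl [1B, align 1] → 29
+3 tail pad (align 8)
size 32, align 8
data bytes 28, size 32 → padding 4

4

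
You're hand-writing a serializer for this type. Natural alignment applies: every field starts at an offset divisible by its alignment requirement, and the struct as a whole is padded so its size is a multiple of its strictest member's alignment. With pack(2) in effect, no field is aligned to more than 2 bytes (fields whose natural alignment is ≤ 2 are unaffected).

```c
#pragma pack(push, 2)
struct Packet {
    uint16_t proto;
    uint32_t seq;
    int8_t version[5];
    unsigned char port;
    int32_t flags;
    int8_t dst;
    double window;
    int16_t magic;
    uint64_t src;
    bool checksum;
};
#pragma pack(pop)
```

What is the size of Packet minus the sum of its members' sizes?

@0: proto [2B, align 2] → 2
@2: seq [4B, align 2] → 6
@6: version [5B, align 1] → 11
@11: port [1B, align 1] → 12
@12: flags [4B, align 2] → 16
@16: dst [1B, align 1] → 17
+1 pad (align 2)
@18: window [8B, align 2] → 26
@26: magic [2B, align 2] → 28
@28: src [8B, align 2] → 36
@36: checksum [1B, align 1] → 37
+1 tail pad (align 2)
size 38, align 2
data bytes 36, size 38 → padding 2

2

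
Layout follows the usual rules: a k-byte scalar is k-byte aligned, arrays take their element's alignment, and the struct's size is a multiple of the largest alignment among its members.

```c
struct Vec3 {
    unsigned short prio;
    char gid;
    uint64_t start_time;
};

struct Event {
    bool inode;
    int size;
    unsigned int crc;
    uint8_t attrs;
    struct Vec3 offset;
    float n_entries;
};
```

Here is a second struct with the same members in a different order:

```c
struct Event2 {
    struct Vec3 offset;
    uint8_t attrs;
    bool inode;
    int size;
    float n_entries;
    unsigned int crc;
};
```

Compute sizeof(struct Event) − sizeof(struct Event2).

8

Vec3: 0..2  prio  (2B, 2-aligned); 2..3  gid  (1B, 1-aligned); 3..8  -- padding (5B); 8..16  start_time  (8B, 8-aligned); sizeof = 16, alignof = 8
0..1  inode  (1B, 1-aligned)
1..4  -- padding (3B)
4..8  size  (4B, 4-aligned)
8..12  crc  (4B, 4-aligned)
12..13  attrs  (1B, 1-aligned)
13..16  -- padding (3B)
16..32  offset  (16B, 8-aligned)
32..36  n_entries  (4B, 4-aligned)
36..40  -- tail padding (4B)
sizeof = 40, alignof = 8
— Event2 —
0..16  offset  (16B, 8-aligned)
16..17  attrs  (1B, 1-aligned)
17..18  inode  (1B, 1-aligned)
18..20  -- padding (2B)
20..24  size  (4B, 4-aligned)
24..28  n_entries  (4B, 4-aligned)
28..32  crc  (4B, 4-aligned)
sizeof = 32, alignof = 8
40 − 32 = 8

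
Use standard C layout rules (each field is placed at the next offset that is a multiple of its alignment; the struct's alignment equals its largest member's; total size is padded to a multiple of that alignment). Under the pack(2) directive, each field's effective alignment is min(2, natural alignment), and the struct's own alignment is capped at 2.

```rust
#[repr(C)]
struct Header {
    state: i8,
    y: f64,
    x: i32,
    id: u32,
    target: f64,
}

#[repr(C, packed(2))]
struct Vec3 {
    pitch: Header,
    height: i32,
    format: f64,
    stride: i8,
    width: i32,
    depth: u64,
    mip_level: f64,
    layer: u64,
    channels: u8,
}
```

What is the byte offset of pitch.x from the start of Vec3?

16

Header: @0: state [1B, align 1] → 1; +7 pad (align 8); @8: y [8B, align 8] → 16; @16: x [4B, align 4] → 20; @20: id [4B, align 4] → 24; @24: target [8B, align 8] → 32; size 32, align 8
@0: pitch [32B, align 2] → 32
within Header: x at 16
0 + 16 = 16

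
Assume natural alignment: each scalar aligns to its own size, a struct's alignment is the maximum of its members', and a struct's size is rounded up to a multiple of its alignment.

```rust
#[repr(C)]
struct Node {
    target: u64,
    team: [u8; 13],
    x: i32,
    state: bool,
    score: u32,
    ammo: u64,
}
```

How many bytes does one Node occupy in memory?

target at 0 (size 8, align 8) → ends 8
team at 8 (size 13, align 1) → ends 21
pad 3 to align 4 for x
x at 24 (size 4, align 4) → ends 28
state at 28 (size 1, align 1) → ends 29
pad 3 to align 4 for score
score at 32 (size 4, align 4) → ends 36
pad 4 to align 8 for ammo
ammo at 40 (size 8, align 8) → ends 48
total 48 bytes, alignment 8

48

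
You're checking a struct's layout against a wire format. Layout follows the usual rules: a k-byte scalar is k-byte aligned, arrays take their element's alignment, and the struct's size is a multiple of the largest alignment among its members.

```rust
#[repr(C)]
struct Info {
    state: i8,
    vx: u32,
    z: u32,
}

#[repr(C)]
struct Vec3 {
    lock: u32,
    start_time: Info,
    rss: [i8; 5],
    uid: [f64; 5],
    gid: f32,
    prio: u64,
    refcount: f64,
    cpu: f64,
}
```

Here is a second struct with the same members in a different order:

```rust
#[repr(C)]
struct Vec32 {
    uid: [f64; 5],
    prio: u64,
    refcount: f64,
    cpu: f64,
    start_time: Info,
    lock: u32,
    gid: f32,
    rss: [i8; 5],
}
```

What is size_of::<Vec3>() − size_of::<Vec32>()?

0

Info: state at 0 (size 1, align 1) → ends 1; pad 3 to align 4 for vx; vx at 4 (size 4, align 4) → ends 8; z at 8 (size 4, align 4) → ends 12; total 12 bytes, alignment 4
lock at 0 (size 4, align 4) → ends 4
start_time at 4 (size 12, align 4) → ends 16
rss at 16 (size 5, align 1) → ends 21
pad 3 to align 8 for uid
uid at 24 (size 40, align 8) → ends 64
gid at 64 (size 4, align 4) → ends 68
pad 4 to align 8 for prio
prio at 72 (size 8, align 8) → ends 80
refcount at 80 (size 8, align 8) → ends 88
cpu at 88 (size 8, align 8) → ends 96
total 96 bytes, alignment 8
— Vec32 —
uid at 0 (size 40, align 8) → ends 40
prio at 40 (size 8, align 8) → ends 48
refcount at 48 (size 8, align 8) → ends 56
cpu at 56 (size 8, align 8) → ends 64
start_time at 64 (size 12, align 4) → ends 76
lock at 76 (size 4, align 4) → ends 80
gid at 80 (size 4, align 4) → ends 84
rss at 84 (size 5, align 1) → ends 89
tail pad 7 to reach multiple of 8
total 96 bytes, alignment 8
96 − 96 = 0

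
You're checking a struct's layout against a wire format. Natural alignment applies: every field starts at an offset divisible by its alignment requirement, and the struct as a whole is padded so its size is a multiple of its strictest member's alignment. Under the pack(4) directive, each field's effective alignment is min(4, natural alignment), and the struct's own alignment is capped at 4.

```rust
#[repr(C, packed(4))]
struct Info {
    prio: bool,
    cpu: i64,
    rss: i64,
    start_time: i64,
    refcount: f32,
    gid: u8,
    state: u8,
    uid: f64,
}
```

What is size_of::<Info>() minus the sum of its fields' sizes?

0..1  prio  (1B, 1-aligned)
1..4  -- padding (3B)
4..12  cpu  (8B, 4-aligned)
12..20  rss  (8B, 4-aligned)
20..28  start_time  (8B, 4-aligned)
28..32  refcount  (4B, 4-aligned)
32..33  gid  (1B, 1-aligned)
33..34  state  (1B, 1-aligned)
34..36  -- padding (2B)
36..44  uid  (8B, 4-aligned)
sizeof = 44, alignof = 4
data bytes 39, size 44 → padding 5

5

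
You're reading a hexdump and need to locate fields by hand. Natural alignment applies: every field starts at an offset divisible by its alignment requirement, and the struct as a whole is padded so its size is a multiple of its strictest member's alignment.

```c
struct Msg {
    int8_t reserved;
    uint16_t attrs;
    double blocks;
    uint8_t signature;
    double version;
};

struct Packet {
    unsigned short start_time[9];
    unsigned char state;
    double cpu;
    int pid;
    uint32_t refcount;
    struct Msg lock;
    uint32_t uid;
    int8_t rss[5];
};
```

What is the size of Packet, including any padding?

Msg: reserved at 0 (size 1, align 1) → ends 1; pad 1 to align 2 for attrs; attrs at 2 (size 2, align 2) → ends 4; pad 4 to align 8 for blocks; blocks at 8 (size 8, align 8) → ends 16; signature at 16 (size 1, align 1) → ends 17; pad 7 to align 8 for version; version at 24 (size 8, align 8) → ends 32; total 32 bytes, alignment 8
start_time at 0 (size 18, align 2) → ends 18
state at 18 (size 1, align 1) → ends 19
pad 5 to align 8 for cpu
cpu at 24 (size 8, align 8) → ends 32
pid at 32 (size 4, align 4) → ends 36
refcount at 36 (size 4, align 4) → ends 40
lock at 40 (size 32, align 8) → ends 72
uid at 72 (size 4, align 4) → ends 76
rss at 76 (size 5, align 1) → ends 81
tail pad 7 to reach multiple of 8
total 88 bytes, alignment 8

88 bytes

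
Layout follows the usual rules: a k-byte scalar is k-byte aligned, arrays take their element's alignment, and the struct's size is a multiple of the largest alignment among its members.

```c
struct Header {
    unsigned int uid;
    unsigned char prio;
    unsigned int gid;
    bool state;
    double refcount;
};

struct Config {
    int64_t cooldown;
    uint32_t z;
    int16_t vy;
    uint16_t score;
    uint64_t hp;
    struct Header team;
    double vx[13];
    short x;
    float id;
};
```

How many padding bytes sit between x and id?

2

Header: @0: uid [4B, align 4] → 4; @4: prio [1B, align 1] → 5; +3 pad (align 4); @8: gid [4B, align 4] → 12; @12: state [1B, align 1] → 13; +3 pad (align 8); @16: refcount [8B, align 8] → 24; size 24, align 8
@0: cooldown [8B, align 8] → 8
@8: z [4B, align 4] → 12
@12: vy [2B, align 2] → 14
@14: score [2B, align 2] → 16
@16: hp [8B, align 8] → 24
@24: team [24B, align 8] → 48
@48: vx [104B, align 8] → 152
@152: x [2B, align 2] → 154
+2 pad (align 4)
@156: id [4B, align 4] → 160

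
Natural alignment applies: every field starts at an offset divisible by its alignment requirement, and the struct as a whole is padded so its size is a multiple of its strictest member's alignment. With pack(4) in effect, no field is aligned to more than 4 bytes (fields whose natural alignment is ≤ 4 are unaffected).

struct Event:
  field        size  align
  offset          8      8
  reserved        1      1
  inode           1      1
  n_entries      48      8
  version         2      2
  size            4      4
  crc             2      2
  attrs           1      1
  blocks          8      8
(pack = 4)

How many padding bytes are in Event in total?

offset at 0 (size 8, align 4) → ends 8
reserved at 8 (size 1, align 1) → ends 9
inode at 9 (size 1, align 1) → ends 10
pad 2 to align 4 for n_entries
n_entries at 12 (size 48, align 4) → ends 60
version at 60 (size 2, align 2) → ends 62
pad 2 to align 4 for size
size at 64 (size 4, align 4) → ends 68
crc at 68 (size 2, align 2) → ends 70
attrs at 70 (size 1, align 1) → ends 71
pad 1 to align 4 for blocks
blocks at 72 (size 8, align 4) → ends 80
total 80 bytes, alignment 4
data bytes 75, size 80 → padding 5

5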